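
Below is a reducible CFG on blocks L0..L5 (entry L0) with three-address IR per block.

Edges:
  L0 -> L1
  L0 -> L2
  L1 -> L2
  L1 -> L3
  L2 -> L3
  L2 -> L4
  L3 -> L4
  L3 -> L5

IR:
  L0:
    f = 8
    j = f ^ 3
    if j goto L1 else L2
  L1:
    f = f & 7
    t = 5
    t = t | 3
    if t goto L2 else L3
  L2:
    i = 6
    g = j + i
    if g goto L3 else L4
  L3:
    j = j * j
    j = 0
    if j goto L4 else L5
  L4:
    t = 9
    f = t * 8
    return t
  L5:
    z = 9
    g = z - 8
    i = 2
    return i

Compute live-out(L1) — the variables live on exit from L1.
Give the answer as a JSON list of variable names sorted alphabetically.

Answer: ["j"]

Analysis:
def/use:
  L0 def {f,j} use ∅
  L1 def {f,t} use {f}
  L2 def {g,i} use {j}
  L3 def {j} use {j}
  L4 def {f,t} use ∅
  L5 def {g,i,z} use ∅

Liveness:
  live L0: ∅→{f,j}
  live L1: {f,j}→{j}
  live L2: {j}→{j}
  live L3: {j}→∅
  live L4: ∅→∅
  live L5: ∅→∅

live-out(L1) = ["j"]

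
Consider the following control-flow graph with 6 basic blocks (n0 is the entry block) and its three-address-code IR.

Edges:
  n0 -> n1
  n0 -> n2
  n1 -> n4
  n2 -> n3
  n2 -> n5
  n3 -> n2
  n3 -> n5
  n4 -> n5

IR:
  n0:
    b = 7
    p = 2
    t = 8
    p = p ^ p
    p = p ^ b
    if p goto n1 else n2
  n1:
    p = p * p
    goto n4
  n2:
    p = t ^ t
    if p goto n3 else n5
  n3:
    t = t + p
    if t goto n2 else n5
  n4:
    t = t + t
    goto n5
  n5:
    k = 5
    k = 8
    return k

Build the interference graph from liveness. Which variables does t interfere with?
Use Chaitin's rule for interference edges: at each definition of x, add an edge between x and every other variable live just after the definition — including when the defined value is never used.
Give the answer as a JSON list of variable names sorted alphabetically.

Answer: ["b", "p"]

Working:
def/use:
  n0 def {b,p,t} use ∅
  n1 def {p} use {p}
  n2 def {p} use {t}
  n3 def {t} use {p,t}
  n4 def {t} use {t}
  n5 def {k} use ∅

Liveness:
  n0: in=∅ out={p,t}
  n1: in={p,t} out={t}
  n2: in={t} out={p,t}
  n3: in={p,t} out={t}
  n4: in={t} out=∅
  n5: in=∅ out=∅

Conflict graph:
  b: {p,t}
  k: ∅
  p: {b,t}
  t: {b,p}

N(t) = ["b", "p"]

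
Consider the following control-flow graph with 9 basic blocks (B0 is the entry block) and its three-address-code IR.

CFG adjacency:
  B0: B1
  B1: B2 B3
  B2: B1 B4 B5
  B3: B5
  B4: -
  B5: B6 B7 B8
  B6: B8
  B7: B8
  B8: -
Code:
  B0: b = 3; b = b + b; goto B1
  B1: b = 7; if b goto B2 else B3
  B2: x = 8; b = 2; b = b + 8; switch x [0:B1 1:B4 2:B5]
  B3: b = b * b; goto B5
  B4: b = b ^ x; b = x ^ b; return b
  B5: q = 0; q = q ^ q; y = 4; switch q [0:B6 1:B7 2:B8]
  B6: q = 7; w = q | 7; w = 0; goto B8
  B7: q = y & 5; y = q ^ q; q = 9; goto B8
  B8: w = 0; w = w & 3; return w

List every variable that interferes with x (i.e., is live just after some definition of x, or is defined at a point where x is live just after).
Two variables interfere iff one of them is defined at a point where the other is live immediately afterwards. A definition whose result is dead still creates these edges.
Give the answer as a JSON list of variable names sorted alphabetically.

Block summaries:
  B0: def={b} ue=∅
  B1: def={b} ue=∅
  B2: def={b,x} ue=∅
  B3: def={b} ue={b}
  B4: def={b} ue={b,x}
  B5: def={q,y} ue=∅
  B6: def={q,w} ue=∅
  B7: def={q,y} ue={y}
  B8: def={w} ue=∅

Live sets:
  live B0: ∅→∅
  live B1: ∅→{b}
  live B2: ∅→{b,x}
  live B3: {b}→∅
  live B4: {b,x}→∅
  live B5: ∅→{y}
  live B6: ∅→∅
  live B7: {y}→∅
  live B8: ∅→∅

Conflict graph:
  b: {x}
  q: {y}
  w: ∅
  x: {b}
  y: {q}

N(x) = ["b"]

Answer: ["b"]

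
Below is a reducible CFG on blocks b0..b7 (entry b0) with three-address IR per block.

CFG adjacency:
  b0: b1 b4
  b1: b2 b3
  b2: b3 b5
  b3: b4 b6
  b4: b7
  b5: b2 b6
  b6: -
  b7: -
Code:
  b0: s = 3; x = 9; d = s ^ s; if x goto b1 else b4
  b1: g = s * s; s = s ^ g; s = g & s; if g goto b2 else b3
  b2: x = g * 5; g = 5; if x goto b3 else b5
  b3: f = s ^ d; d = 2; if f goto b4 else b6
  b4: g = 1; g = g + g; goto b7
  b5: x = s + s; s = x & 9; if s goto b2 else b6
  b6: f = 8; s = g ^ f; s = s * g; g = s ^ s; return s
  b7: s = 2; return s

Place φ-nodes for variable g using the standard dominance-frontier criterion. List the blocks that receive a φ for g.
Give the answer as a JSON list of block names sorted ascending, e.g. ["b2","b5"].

Answer: ["b2", "b3", "b4", "b6"]

Analysis:
idom tree: b1←b0 b2←b1 b3←b1 b4←b0 b5←b2 b6←b1 b7←b4
Join-block Dom:
  b2: preds {b1,b5}: {b0,b1} ∩ {b0,b1,b2,b5} = {b0,b1}; idom=b1
  b3: preds {b1,b2}: {b0,b1} ∩ {b0,b1,b2} = {b0,b1}; idom=b1
  b4: preds {b0,b3}: {b0} ∩ {b0,b1,b3} = {b0}; idom=b0
  b6: preds {b3,b5}: {b0,b1,b3} ∩ {b0,b1,b2,b5} = {b0,b1}; idom=b1

Frontier:
  join b2 pred b1: · stop@b1
  join b2 pred b5: b5→b2 stop@b1
  join b3 pred b1: · stop@b1
  join b3 pred b2: b2 stop@b1
  join b4 pred b0: · stop@b0
  join b4 pred b3: b3→b1 stop@b0
  join b6 pred b3: b3 stop@b1
  join b6 pred b5: b5→b2 stop@b1
  DF(b0)=∅
  DF(b1)={b4}
  DF(b2)={b2,b3,b6}
  DF(b3)={b4,b6}
  DF(b4)=∅
  DF(b5)={b2,b6}
  DF(b6)=∅
  DF(b7)=∅

φ for g: defs {b1,b2,b4,b6}
  DF⁺ = {b2,b3,b4,b6}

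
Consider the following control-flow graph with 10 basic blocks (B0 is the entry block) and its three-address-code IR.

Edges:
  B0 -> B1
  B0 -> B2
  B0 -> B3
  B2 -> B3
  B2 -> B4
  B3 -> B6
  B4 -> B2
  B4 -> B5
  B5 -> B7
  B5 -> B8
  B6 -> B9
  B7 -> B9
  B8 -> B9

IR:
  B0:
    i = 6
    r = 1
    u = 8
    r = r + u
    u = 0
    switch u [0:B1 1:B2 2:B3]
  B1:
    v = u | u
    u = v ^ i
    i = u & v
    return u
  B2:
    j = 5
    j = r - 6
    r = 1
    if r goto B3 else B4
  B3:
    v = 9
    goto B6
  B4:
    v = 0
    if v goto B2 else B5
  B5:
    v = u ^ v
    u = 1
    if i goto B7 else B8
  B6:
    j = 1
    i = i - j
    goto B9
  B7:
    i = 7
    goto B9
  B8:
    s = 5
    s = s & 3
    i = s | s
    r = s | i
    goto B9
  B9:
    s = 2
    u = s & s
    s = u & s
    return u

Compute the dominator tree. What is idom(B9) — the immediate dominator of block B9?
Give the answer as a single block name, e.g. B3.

Answer: B0

Derivation:
idom tree: B1←B0 B2←B0 B3←B0 B4←B2 B5←B4 B6←B3 B7←B5 B8←B5 B9←B0
Join-block Dom:
  B2: preds {B0,B4}: {B0} ∩ {B0,B2,B4} = {B0}; idom=B0
  B3: preds {B0,B2}: {B0} ∩ {B0,B2} = {B0}; idom=B0
  B9: preds {B6,B7,B8}: {B0,B3,B6} ∩ {B0,B2,B4,B5,B7} ∩ {B0,B2,B4,B5,B8} = {B0}; idom=B0

idom(B9) = B0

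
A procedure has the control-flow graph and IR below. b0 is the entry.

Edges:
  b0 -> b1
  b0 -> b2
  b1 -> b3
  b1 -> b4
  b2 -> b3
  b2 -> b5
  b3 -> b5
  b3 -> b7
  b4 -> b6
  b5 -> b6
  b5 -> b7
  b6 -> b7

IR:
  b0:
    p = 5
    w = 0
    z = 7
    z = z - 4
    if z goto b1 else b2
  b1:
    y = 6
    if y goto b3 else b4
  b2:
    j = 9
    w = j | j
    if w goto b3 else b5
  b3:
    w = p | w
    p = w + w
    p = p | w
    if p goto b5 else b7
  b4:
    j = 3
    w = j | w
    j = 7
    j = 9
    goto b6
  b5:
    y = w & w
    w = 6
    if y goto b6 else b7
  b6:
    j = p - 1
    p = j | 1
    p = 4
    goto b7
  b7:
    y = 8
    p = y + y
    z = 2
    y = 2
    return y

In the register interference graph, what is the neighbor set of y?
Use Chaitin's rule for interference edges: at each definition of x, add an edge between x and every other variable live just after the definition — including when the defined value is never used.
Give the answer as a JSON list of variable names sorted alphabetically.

def/use:
  b0: def={p,w,z} ue=∅
  b1: def={y} ue=∅
  b2: def={j,w} ue=∅
  b3: def={p,w} ue={p,w}
  b4: def={j,w} ue={w}
  b5: def={w,y} ue={w}
  b6: def={j,p} ue={p}
  b7: def={p,y,z} ue=∅

Liveness:
  b0: in=∅ out={p,w}
  b1: in={p,w} out={p,w}
  b2: in={p} out={p,w}
  b3: in={p,w} out={p,w}
  b4: in={p,w} out={p}
  b5: in={p,w} out={p}
  b6: in={p} out=∅
  b7: in=∅ out=∅

Interference:
  j — {p,w}
  p — {j,w,y,z}
  w — {j,p,y,z}
  y — {p,w}
  z — {p,w}

N(y) = ["p", "w"]

Answer: ["p", "w"]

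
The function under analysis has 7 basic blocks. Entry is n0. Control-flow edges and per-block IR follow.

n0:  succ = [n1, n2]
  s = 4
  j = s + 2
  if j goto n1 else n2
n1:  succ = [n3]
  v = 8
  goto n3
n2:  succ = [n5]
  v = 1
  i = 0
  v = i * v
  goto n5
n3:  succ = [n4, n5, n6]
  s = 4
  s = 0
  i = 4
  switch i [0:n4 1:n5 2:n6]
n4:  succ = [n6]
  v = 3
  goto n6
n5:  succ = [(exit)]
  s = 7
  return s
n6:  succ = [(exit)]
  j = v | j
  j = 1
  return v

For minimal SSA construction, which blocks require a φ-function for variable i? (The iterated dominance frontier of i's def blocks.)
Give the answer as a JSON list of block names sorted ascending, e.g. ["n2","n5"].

Answer: ["n5"]

Working:
idom tree: n1←n0 n2←n0 n3←n1 n4←n3 n5←n0 n6←n3
Dom∩ at merges:
  n5: preds {n2,n3}: {n0,n2} ∩ {n0,n1,n3} = {n0}; idom=n0
  n6: preds {n3,n4}: {n0,n1,n3} ∩ {n0,n1,n3,n4} = {n0,n1,n3}; idom=n3

DF walk-up:
  n5←n2: walk n2 to n0
  n5←n3: walk n3→n1 to n0
  n6←n3: walk · to n3
  n6←n4: walk n4 to n3
  DF(n0)=∅
  DF(n1)={n5}
  DF(n2)={n5}
  DF(n3)={n5}
  DF(n4)={n6}
  DF(n5)=∅
  DF(n6)=∅

φ for i: defs {n2,n3}
  DF⁺ = {n5}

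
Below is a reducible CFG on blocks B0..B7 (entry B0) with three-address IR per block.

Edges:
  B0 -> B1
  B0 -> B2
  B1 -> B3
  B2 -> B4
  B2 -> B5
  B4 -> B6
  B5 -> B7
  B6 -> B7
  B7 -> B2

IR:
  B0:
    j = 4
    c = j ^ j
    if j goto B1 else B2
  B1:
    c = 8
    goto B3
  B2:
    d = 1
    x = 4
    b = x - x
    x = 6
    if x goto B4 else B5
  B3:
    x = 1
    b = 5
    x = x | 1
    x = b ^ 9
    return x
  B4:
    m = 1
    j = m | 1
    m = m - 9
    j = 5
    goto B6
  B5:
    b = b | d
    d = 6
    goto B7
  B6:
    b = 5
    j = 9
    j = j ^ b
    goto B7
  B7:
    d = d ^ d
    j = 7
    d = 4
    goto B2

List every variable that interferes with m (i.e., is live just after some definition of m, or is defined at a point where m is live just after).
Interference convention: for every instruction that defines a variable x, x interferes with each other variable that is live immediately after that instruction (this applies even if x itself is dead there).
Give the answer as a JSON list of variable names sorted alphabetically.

Answer: ["d", "j"]

Working:
Per-block:
  B0 def {c,j} use ∅
  B1 def {c} use ∅
  B2 def {b,d,x} use ∅
  B3 def {b,x} use ∅
  B4 def {j,m} use ∅
  B5 def {b,d} use {b,d}
  B6 def {b,j} use ∅
  B7 def {d,j} use {d}

Live sets:
  B0: in=∅ out=∅
  B1: in=∅ out=∅
  B2: in=∅ out={b,d}
  B3: in=∅ out=∅
  B4: in={d} out={d}
  B5: in={b,d} out={d}
  B6: in={d} out={d}
  B7: in={d} out=∅

Conflict graph:
  b — {d,j,x}
  c — {j}
  d — {b,j,m,x}
  j — {b,c,d,m}
  m — {d,j}
  x — {b,d}

N(m) = ["d", "j"]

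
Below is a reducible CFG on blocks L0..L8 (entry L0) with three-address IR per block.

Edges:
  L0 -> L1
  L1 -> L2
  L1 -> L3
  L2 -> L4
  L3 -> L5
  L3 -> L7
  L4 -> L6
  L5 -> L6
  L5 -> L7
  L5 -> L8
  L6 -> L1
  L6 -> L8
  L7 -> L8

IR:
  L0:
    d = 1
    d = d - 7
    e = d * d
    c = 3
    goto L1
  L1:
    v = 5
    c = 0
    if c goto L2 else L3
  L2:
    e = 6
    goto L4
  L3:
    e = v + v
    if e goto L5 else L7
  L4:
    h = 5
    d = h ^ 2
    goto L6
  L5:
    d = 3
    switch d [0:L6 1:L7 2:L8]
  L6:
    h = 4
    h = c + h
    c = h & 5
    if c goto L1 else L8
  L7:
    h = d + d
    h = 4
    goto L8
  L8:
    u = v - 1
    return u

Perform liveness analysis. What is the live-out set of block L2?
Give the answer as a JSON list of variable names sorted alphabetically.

Answer: ["c", "v"]

Derivation:
Block summaries:
  L0: {c,d,e} / ∅
  L1: {c,v} / ∅
  L2: {e} / ∅
  L3: {e} / {v}
  L4: {d,h} / ∅
  L5: {d} / ∅
  L6: {c,h} / {c}
  L7: {h} / {d}
  L8: {u} / {v}

Liveness:
  L0: in=∅ out={d}
  L1: in={d} out={c,d,v}
  L2: in={c,v} out={c,v}
  L3: in={c,d,v} out={c,d,v}
  L4: in={c,v} out={c,d,v}
  L5: in={c,v} out={c,d,v}
  L6: in={c,d,v} out={d,v}
  L7: in={d,v} out={v}
  L8: in={v} out=∅

live-out(L2) = ["c", "v"]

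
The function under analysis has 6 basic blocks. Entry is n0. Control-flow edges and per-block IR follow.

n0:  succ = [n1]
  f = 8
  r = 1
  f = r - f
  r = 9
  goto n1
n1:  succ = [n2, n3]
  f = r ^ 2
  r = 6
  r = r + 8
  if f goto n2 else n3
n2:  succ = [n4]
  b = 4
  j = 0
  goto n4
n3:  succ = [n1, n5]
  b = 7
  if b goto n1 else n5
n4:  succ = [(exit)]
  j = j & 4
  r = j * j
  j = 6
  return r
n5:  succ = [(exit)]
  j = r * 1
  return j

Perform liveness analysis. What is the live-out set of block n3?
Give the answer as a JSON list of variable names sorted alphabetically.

Block summaries:
  n0 def {f,r} use ∅
  n1 def {f,r} use {r}
  n2 def {b,j} use ∅
  n3 def {b} use ∅
  n4 def {j,r} use {j}
  n5 def {j} use {r}

Live sets:
  live n0: ∅→{r}
  live n1: {r}→{r}
  live n2: ∅→{j}
  live n3: {r}→{r}
  live n4: {j}→∅
  live n5: {r}→∅

live-out(n3) = ["r"]

Answer: ["r"]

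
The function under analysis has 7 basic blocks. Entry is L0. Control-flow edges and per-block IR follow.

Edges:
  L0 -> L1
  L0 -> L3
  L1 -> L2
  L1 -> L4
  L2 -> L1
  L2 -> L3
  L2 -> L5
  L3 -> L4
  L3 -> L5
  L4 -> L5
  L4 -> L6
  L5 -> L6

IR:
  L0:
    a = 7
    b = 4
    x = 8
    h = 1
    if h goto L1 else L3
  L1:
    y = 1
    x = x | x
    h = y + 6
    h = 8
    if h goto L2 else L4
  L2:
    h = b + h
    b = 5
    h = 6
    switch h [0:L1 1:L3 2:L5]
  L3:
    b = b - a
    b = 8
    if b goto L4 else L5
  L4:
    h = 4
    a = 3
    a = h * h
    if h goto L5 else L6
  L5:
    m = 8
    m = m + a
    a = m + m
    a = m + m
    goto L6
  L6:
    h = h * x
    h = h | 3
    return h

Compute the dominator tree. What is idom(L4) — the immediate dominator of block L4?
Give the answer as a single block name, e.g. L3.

idom tree: L1←L0 L2←L1 L3←L0 L4←L0 L5←L0 L6←L0
Join-block Dom:
  L1: preds {L0,L2}: {L0} ∩ {L0,L1,L2} = {L0}; idom=L0
  L3: preds {L0,L2}: {L0} ∩ {L0,L1,L2} = {L0}; idom=L0
  L4: preds {L1,L3}: {L0,L1} ∩ {L0,L3} = {L0}; idom=L0
  L5: preds {L2,L3,L4}: {L0,L1,L2} ∩ {L0,L3} ∩ {L0,L4} = {L0}; idom=L0
  L6: preds {L4,L5}: {L0,L4} ∩ {L0,L5} = {L0}; idom=L0

idom(L4) = L0

Answer: L0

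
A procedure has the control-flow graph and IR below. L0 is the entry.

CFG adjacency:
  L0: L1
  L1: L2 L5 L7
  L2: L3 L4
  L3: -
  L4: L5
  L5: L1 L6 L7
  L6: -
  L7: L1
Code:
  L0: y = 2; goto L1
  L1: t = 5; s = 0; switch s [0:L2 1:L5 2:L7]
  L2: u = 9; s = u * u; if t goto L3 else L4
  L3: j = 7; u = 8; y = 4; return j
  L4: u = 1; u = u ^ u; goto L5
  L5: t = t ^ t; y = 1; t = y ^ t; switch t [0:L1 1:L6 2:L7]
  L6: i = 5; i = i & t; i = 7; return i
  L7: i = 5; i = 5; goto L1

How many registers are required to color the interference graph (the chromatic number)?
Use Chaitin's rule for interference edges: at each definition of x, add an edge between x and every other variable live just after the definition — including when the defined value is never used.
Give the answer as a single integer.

Block summaries:
  L0: def={y} ue=∅
  L1: def={s,t} ue=∅
  L2: def={s,u} ue={t}
  L3: def={j,u,y} ue=∅
  L4: def={u} ue=∅
  L5: def={t,y} ue={t}
  L6: def={i} ue={t}
  L7: def={i} ue=∅

Live sets:
  live L0: ∅→∅
  live L1: ∅→{t}
  live L2: {t}→{t}
  live L3: ∅→∅
  live L4: {t}→{t}
  live L5: {t}→{t}
  live L6: {t}→∅
  live L7: ∅→∅

Conflict graph:
  i↔{t}
  j↔{u,y}
  s↔{t}
  t↔{i,s,u,y}
  u↔{j,t}
  y↔{j,t}

Chromatic number:
  lower bound: {i,t} mutually conflict ⇒ χ ≥ 2
  2-colouring: r0={j,t}  r1={i,s,u,y}
  χ = 2

Answer: 2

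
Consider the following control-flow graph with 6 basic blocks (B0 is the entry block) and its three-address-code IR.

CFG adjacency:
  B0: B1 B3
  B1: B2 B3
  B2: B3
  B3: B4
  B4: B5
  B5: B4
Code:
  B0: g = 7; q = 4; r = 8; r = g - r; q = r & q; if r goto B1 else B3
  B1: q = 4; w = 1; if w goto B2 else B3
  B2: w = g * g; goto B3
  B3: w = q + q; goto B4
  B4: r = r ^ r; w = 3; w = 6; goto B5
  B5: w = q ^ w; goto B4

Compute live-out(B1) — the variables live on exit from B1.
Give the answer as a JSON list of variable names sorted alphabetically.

Answer: ["g", "q", "r"]

Derivation:
def/use:
  B0: {g,q,r} / ∅
  B1: {q,w} / ∅
  B2: {w} / {g}
  B3: {w} / {q}
  B4: {r,w} / {r}
  B5: {w} / {q,w}

Live sets:
  live B0: ∅→{g,q,r}
  live B1: {g,r}→{g,q,r}
  live B2: {g,q,r}→{q,r}
  live B3: {q,r}→{q,r}
  live B4: {q,r}→{q,r,w}
  live B5: {q,r,w}→{q,r}

live-out(B1) = ["g", "q", "r"]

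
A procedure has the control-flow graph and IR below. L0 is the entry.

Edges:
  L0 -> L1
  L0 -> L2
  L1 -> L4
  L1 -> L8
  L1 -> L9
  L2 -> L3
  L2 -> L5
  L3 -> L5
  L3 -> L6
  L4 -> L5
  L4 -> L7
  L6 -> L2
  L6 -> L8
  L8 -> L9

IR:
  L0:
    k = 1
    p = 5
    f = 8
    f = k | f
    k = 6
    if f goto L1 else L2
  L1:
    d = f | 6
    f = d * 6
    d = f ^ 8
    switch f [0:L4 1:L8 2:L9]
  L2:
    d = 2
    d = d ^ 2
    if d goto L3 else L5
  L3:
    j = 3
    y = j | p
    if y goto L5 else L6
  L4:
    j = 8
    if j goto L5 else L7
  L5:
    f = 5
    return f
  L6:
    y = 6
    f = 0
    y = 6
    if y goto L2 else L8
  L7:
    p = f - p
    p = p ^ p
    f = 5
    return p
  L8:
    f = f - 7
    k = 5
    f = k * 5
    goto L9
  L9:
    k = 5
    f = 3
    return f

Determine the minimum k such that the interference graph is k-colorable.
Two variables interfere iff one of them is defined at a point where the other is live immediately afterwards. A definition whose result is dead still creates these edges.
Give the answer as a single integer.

Block summaries:
  L0 def {f,k,p} use ∅
  L1 def {d,f} use {f}
  L2 def {d} use ∅
  L3 def {j,y} use {p}
  L4 def {j} use ∅
  L5 def {f} use ∅
  L6 def {f,y} use ∅
  L7 def {f,p} use {f,p}
  L8 def {f,k} use {f}
  L9 def {f,k} use ∅

Liveness:
  L0 li=∅ lo={f,p}
  L1 li={f,p} lo={f,p}
  L2 li={p} lo={p}
  L3 li={p} lo={p}
  L4 li={f,p} lo={f,p}
  L5 li=∅ lo=∅
  L6 li={p} lo={f,p}
  L7 li={f,p} lo=∅
  L8 li={f} lo=∅
  L9 li=∅ lo=∅

Interference:
  d↔{f,p}
  f↔{d,j,k,p,y}
  j↔{f,p}
  k↔{f,p}
  p↔{d,f,j,k,y}
  y↔{f,p}

Colouring:
  lower bound: {d,f,p} mutually conflict ⇒ χ ≥ 3
  3-colouring: r0={f}  r1={p}  r2={d,j,k,y}
  χ = 3

Answer: 3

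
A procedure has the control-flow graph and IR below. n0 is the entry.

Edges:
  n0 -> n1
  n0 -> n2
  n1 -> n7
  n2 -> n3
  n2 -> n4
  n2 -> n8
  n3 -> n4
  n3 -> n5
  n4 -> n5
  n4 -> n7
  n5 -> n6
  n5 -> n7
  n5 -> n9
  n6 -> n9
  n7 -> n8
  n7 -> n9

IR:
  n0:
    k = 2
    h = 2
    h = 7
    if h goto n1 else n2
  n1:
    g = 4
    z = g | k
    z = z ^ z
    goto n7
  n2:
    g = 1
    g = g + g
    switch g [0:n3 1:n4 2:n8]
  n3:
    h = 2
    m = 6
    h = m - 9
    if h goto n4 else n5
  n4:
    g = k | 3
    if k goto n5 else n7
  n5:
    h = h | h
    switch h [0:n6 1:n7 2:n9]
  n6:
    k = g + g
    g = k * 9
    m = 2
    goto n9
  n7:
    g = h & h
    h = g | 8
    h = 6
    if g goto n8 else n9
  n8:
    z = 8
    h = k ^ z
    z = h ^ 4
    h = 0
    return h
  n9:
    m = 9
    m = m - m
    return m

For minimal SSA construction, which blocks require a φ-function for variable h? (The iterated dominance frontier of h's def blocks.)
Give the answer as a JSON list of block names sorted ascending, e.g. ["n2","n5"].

idom tree: n1←n0 n2←n0 n3←n2 n4←n2 n5←n2 n6←n5 n7←n0 n8←n0 n9←n0
Dom∩ at merges:
  n4: preds {n2,n3}: {n0,n2} ∩ {n0,n2,n3} = {n0,n2}; idom=n2
  n5: preds {n3,n4}: {n0,n2,n3} ∩ {n0,n2,n4} = {n0,n2}; idom=n2
  n7: preds {n1,n4,n5}: {n0,n1} ∩ {n0,n2,n4} ∩ {n0,n2,n5} = {n0}; idom=n0
  n8: preds {n2,n7}: {n0,n2} ∩ {n0,n7} = {n0}; idom=n0
  n9: preds {n5,n6,n7}: {n0,n2,n5} ∩ {n0,n2,n5,n6} ∩ {n0,n7} = {n0}; idom=n0

DF walk-up:
  n4←n2: walk · to n2
  n4←n3: walk n3 to n2
  n5←n3: walk n3 to n2
  n5←n4: walk n4 to n2
  n7←n1: walk n1 to n0
  n7←n4: walk n4→n2 to n0
  n7←n5: walk n5→n2 to n0
  n8←n2: walk n2 to n0
  n8←n7: walk n7 to n0
  n9←n5: walk n5→n2 to n0
  n9←n6: walk n6→n5→n2 to n0
  n9←n7: walk n7 to n0
  n0 → ∅
  n1 → {n7}
  n2 → {n7,n8,n9}
  n3 → {n4,n5}
  n4 → {n5,n7}
  n5 → {n7,n9}
  n6 → {n9}
  n7 → {n8,n9}
  n8 → ∅
  n9 → ∅

φ for h: defs {n0,n3,n5,n7,n8}
  DF⁺ = {n4,n5,n7,n8,n9}

Answer: ["n4", "n5", "n7", "n8", "n9"]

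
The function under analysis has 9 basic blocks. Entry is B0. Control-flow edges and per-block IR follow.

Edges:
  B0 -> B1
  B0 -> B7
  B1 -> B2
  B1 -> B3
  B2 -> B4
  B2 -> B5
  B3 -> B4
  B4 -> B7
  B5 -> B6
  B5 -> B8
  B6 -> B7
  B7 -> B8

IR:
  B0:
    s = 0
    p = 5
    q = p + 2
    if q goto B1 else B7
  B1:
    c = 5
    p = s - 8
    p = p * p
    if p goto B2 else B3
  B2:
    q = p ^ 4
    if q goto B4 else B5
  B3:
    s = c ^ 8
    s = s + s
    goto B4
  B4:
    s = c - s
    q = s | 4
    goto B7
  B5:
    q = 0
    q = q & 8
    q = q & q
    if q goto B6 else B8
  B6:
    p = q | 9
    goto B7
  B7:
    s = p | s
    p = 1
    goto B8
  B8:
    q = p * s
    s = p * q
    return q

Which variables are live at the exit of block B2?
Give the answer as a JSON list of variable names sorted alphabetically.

Answer: ["c", "p", "s"]

Working:
Block summaries:
  B0: def={p,q,s} ue=∅
  B1: def={c,p} ue={s}
  B2: def={q} ue={p}
  B3: def={s} ue={c}
  B4: def={q,s} ue={c,s}
  B5: def={q} ue=∅
  B6: def={p} ue={q}
  B7: def={p,s} ue={p,s}
  B8: def={q,s} ue={p,s}

Liveness:
  B0: in=∅ out={p,s}
  B1: in={s} out={c,p,s}
  B2: in={c,p,s} out={c,p,s}
  B3: in={c,p} out={c,p,s}
  B4: in={c,p,s} out={p,s}
  B5: in={p,s} out={p,q,s}
  B6: in={q,s} out={p,s}
  B7: in={p,s} out={p,s}
  B8: in={p,s} out=∅

live-out(B2) = ["c", "p", "s"]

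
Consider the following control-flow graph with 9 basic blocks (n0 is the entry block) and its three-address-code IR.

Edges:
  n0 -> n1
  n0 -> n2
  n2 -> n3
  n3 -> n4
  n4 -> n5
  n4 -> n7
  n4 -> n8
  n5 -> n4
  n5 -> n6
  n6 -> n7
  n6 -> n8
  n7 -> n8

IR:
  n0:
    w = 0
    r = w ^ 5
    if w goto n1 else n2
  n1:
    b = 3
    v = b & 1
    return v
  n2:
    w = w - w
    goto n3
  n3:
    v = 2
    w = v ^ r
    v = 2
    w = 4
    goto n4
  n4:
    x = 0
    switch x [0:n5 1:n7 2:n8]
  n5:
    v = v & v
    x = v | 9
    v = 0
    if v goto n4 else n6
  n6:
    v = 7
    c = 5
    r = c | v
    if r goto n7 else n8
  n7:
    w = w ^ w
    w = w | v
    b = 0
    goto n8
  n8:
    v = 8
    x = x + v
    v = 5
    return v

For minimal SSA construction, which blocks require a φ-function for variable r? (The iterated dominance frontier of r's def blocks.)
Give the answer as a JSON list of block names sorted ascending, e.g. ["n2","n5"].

idom tree: n1←n0 n2←n0 n3←n2 n4←n3 n5←n4 n6←n5 n7←n4 n8←n4
Join-block Dom:
  n4: preds {n3,n5}: {n0,n2,n3} ∩ {n0,n2,n3,n4,n5} = {n0,n2,n3}; idom=n3
  n7: preds {n4,n6}: {n0,n2,n3,n4} ∩ {n0,n2,n3,n4,n5,n6} = {n0,n2,n3,n4}; idom=n4
  n8: preds {n4,n6,n7}: {n0,n2,n3,n4} ∩ {n0,n2,n3,n4,n5,n6} ∩ {n0,n2,n3,n4,n7} = {n0,n2,n3,n4}; idom=n4

DF walk-up:
  n4←n3: walk · to n3
  n4←n5: walk n5→n4 to n3
  n7←n4: walk · to n4
  n7←n6: walk n6→n5 to n4
  n8←n4: walk · to n4
  n8←n6: walk n6→n5 to n4
  n8←n7: walk n7 to n4
  n0 → ∅
  n1 → ∅
  n2 → ∅
  n3 → ∅
  n4 → {n4}
  n5 → {n4,n7,n8}
  n6 → {n7,n8}
  n7 → {n8}
  n8 → ∅

φ for r: defs {n0,n6}
  DF⁺ = {n7,n8}

Answer: ["n7", "n8"]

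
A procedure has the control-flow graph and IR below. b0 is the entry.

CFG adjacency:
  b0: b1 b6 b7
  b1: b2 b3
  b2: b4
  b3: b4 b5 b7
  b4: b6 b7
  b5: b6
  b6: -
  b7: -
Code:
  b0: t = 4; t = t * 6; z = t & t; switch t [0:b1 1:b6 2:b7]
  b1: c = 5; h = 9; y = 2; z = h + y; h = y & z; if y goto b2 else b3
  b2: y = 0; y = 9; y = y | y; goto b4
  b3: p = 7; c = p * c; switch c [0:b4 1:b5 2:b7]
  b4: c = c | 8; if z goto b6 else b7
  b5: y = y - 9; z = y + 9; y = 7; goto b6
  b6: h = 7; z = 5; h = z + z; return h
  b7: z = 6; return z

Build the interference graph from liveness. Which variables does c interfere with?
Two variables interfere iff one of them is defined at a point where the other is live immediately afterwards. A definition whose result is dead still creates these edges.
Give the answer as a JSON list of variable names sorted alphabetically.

Block summaries:
  b0: {t,z} / ∅
  b1: {c,h,y,z} / ∅
  b2: {y} / ∅
  b3: {c,p} / {c}
  b4: {c} / {c,z}
  b5: {y,z} / {y}
  b6: {h,z} / ∅
  b7: {z} / ∅

Live sets:
  b0: in=∅ out=∅
  b1: in=∅ out={c,y,z}
  b2: in={c,z} out={c,z}
  b3: in={c,y,z} out={c,y,z}
  b4: in={c,z} out=∅
  b5: in={y} out=∅
  b6: in=∅ out=∅
  b7: in=∅ out=∅

Interfere edges:
  c — {h,p,y,z}
  h — {c,y,z}
  p — {c,y,z}
  t — {z}
  y — {c,h,p,z}
  z — {c,h,p,t,y}

N(c) = ["h", "p", "y", "z"]

Answer: ["h", "p", "y", "z"]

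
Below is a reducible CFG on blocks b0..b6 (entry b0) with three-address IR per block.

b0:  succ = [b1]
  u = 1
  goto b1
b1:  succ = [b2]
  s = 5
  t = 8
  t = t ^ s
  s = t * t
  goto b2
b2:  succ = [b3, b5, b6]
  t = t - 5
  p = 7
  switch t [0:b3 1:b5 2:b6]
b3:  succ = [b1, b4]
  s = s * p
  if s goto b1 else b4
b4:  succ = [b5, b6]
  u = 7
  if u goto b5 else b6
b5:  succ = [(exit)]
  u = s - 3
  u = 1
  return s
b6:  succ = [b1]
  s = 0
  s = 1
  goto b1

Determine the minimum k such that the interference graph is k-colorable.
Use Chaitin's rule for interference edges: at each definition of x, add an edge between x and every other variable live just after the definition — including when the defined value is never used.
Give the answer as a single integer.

Block summaries:
  b0 def {u} use ∅
  b1 def {s,t} use ∅
  b2 def {p,t} use {t}
  b3 def {s} use {p,s}
  b4 def {u} use ∅
  b5 def {u} use {s}
  b6 def {s} use ∅

Live sets:
  live b0: ∅→∅
  live b1: ∅→{s,t}
  live b2: {s,t}→{p,s}
  live b3: {p,s}→{s}
  live b4: {s}→{s}
  live b5: {s}→∅
  live b6: ∅→∅

Interference:
  p↔{s,t}
  s↔{p,t,u}
  t↔{p,s}
  u↔{s}

Colouring:
  clique {p,s,t} ⇒ need ≥ 3
  assign p→c1 s→c0 t→c2 u→c1 — no edge inside a register ⇒ χ ≤ 3
  χ = 3

Answer: 3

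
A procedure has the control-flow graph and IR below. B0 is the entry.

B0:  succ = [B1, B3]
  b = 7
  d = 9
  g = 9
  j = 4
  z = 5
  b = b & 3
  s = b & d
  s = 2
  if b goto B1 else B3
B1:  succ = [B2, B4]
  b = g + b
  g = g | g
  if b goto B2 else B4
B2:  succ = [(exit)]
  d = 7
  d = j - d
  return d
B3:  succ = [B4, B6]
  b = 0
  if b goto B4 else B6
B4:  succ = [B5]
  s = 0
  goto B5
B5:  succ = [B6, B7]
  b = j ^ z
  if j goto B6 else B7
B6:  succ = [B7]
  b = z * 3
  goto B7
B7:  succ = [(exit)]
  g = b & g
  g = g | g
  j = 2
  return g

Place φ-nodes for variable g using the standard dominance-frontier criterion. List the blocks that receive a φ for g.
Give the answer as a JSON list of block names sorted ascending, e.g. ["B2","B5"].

Answer: ["B4", "B6", "B7"]

Derivation:
idom tree: B1←B0 B2←B1 B3←B0 B4←B0 B5←B4 B6←B0 B7←B0
Join-block Dom:
  B4: preds {B1,B3}: {B0,B1} ∩ {B0,B3} = {B0}; idom=B0
  B6: preds {B3,B5}: {B0,B3} ∩ {B0,B4,B5} = {B0}; idom=B0
  B7: preds {B5,B6}: {B0,B4,B5} ∩ {B0,B6} = {B0}; idom=B0

DF derivation:
  join B4 pred B1: B1 stop@B0
  join B4 pred B3: B3 stop@B0
  join B6 pred B3: B3 stop@B0
  join B6 pred B5: B5→B4 stop@B0
  join B7 pred B5: B5→B4 stop@B0
  join B7 pred B6: B6 stop@B0
  B0: DF=∅
  B1: DF={B4}
  B2: DF=∅
  B3: DF={B4,B6}
  B4: DF={B6,B7}
  B5: DF={B6,B7}
  B6: DF={B7}
  B7: DF=∅

φ for g: defs {B0,B1,B7}
  DF⁺ = {B4,B6,B7}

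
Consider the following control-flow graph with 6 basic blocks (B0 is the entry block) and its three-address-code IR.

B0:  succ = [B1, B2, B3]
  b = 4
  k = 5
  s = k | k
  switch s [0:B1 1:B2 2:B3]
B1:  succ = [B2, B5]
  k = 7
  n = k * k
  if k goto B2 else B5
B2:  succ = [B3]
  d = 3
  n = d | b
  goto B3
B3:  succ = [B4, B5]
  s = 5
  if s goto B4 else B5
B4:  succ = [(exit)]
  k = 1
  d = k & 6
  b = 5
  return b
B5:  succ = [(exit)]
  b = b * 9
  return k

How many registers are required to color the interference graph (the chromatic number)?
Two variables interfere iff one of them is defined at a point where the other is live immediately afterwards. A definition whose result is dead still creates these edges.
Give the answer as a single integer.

Answer: 3

Analysis:
Per-block:
  B0 def {b,k,s} use ∅
  B1 def {k,n} use ∅
  B2 def {d,n} use {b}
  B3 def {s} use ∅
  B4 def {b,d,k} use ∅
  B5 def {b} use {b,k}

Live sets:
  live B0: ∅→{b,k}
  live B1: {b}→{b,k}
  live B2: {b,k}→{b,k}
  live B3: {b,k}→{b,k}
  live B4: ∅→∅
  live B5: {b,k}→∅

Conflict graph:
  b↔{d,k,n,s}
  d↔{b,k}
  k↔{b,d,n,s}
  n↔{b,k}
  s↔{b,k}

Colouring:
  lower bound: {b,d,k} mutually conflict ⇒ χ ≥ 3
  assign b→r0 d→r2 k→r1 n→r2 s→r2 — no edge inside a register ⇒ χ ≤ 3
  χ = 3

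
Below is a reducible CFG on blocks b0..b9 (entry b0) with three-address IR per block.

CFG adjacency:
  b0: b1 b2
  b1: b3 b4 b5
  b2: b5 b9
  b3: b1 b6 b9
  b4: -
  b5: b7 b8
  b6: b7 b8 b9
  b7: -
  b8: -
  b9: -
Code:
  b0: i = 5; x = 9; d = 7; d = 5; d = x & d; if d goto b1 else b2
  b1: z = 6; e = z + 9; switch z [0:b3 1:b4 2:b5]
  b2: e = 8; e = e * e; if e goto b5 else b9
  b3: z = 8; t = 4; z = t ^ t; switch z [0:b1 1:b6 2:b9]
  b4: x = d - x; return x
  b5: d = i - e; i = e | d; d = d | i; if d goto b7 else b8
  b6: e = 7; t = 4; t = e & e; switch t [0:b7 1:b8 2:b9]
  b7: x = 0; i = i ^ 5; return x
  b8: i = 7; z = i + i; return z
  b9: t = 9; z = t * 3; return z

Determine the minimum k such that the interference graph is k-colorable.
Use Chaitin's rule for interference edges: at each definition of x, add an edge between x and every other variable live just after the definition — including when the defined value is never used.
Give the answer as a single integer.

def/use:
  b0: def={d,i,x} ue=∅
  b1: def={e,z} ue=∅
  b2: def={e} ue=∅
  b3: def={t,z} ue=∅
  b4: def={x} ue={d,x}
  b5: def={d,i} ue={e,i}
  b6: def={e,t} ue=∅
  b7: def={i,x} ue={i}
  b8: def={i,z} ue=∅
  b9: def={t,z} ue=∅

Live sets:
  b0: in=∅ out={d,i,x}
  b1: in={d,i,x} out={d,e,i,x}
  b2: in={i} out={e,i}
  b3: in={d,i,x} out={d,i,x}
  b4: in={d,x} out=∅
  b5: in={e,i} out={i}
  b6: in={i} out={i}
  b7: in={i} out=∅
  b8: in=∅ out=∅
  b9: in=∅ out=∅

Interfere edges:
  d↔{e,i,t,x,z}
  e↔{d,i,t,x,z}
  i↔{d,e,t,x,z}
  t↔{d,e,i,x}
  x↔{d,e,i,t,z}
  z↔{d,e,i,x}

Registers:
  {d,e,i,t,x} pairwise interfere (5-clique) ⇒ χ ≥ 5
  assign d→r0 e→r1 i→r2 t→r4 x→r3 z→r4 — no edge inside a register ⇒ χ ≤ 5
  χ = 5

Answer: 5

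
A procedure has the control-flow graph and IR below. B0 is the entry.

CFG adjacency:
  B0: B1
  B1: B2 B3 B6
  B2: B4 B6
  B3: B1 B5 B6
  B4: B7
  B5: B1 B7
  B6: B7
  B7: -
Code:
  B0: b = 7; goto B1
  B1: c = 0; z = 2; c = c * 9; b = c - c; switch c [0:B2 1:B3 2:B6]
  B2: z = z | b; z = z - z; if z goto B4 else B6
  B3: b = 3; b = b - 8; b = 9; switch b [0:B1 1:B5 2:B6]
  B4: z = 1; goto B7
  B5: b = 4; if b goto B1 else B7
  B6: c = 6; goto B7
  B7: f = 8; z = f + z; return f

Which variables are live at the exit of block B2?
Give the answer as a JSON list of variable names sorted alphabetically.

Answer: ["z"]

Derivation:
Block summaries:
  B0: {b} / ∅
  B1: {b,c,z} / ∅
  B2: {z} / {b,z}
  B3: {b} / ∅
  B4: {z} / ∅
  B5: {b} / ∅
  B6: {c} / ∅
  B7: {f,z} / {z}

Live sets:
  B0 li=∅ lo=∅
  B1 li=∅ lo={b,z}
  B2 li={b,z} lo={z}
  B3 li={z} lo={z}
  B4 li=∅ lo={z}
  B5 li={z} lo={z}
  B6 li={z} lo={z}
  B7 li={z} lo=∅

live-out(B2) = ["z"]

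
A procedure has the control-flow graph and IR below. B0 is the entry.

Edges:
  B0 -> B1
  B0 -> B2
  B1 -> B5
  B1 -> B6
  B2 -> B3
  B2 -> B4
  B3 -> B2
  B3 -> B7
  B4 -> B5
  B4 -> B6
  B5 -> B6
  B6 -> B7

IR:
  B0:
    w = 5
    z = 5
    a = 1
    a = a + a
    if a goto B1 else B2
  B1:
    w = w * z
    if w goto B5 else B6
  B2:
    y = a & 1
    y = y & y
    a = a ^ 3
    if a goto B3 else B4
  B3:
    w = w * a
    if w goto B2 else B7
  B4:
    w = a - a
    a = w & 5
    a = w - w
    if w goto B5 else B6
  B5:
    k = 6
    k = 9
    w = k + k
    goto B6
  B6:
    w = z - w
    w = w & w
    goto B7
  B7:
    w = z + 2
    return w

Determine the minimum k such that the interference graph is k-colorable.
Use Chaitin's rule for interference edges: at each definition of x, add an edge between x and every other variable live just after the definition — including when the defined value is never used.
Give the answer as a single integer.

def/use:
  B0: {a,w,z} / ∅
  B1: {w} / {w,z}
  B2: {a,y} / {a}
  B3: {w} / {a,w}
  B4: {a,w} / {a}
  B5: {k,w} / ∅
  B6: {w} / {w,z}
  B7: {w} / {z}

Backward fixpoint:
  B0: in=∅ out={a,w,z}
  B1: in={w,z} out={w,z}
  B2: in={a,w,z} out={a,w,z}
  B3: in={a,w,z} out={a,w,z}
  B4: in={a,z} out={w,z}
  B5: in={z} out={w,z}
  B6: in={w,z} out={z}
  B7: in={z} out=∅

Interfere edges:
  a↔{w,y,z}
  k↔{z}
  w↔{a,y,z}
  y↔{a,w,z}
  z↔{a,k,w,y}

Registers:
  {a,w,y,z} pairwise interfere (4-clique) ⇒ χ ≥ 4
  assign a→r1 k→r1 w→r2 y→r3 z→r0 — no edge inside a register ⇒ χ ≤ 4
  χ = 4

Answer: 4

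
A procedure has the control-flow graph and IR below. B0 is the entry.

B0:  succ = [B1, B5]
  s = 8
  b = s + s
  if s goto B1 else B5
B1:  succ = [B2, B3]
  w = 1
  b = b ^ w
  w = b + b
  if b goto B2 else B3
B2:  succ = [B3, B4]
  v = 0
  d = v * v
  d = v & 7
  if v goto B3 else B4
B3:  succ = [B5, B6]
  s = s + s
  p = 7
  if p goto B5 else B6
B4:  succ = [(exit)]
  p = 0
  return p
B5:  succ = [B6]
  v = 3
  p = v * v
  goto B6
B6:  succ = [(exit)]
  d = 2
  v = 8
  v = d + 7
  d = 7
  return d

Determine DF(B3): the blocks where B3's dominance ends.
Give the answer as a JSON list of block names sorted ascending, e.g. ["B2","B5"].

idom tree: B1←B0 B2←B1 B3←B1 B4←B2 B5←B0 B6←B0
Dom at joins:
  B3: preds {B1,B2}: {B0,B1} ∩ {B0,B1,B2} = {B0,B1}; idom=B1
  B5: preds {B0,B3}: {B0} ∩ {B0,B1,B3} = {B0}; idom=B0
  B6: preds {B3,B5}: {B0,B1,B3} ∩ {B0,B5} = {B0}; idom=B0

Frontier:
  join B3 pred B1: · stop@B1
  join B3 pred B2: B2 stop@B1
  join B5 pred B0: · stop@B0
  join B5 pred B3: B3→B1 stop@B0
  join B6 pred B3: B3→B1 stop@B0
  join B6 pred B5: B5 stop@B0
  B0: DF=∅
  B1: DF={B5,B6}
  B2: DF={B3}
  B3: DF={B5,B6}
  B4: DF=∅
  B5: DF={B6}
  B6: DF=∅

DF(B3) = ["B5", "B6"]

Answer: ["B5", "B6"]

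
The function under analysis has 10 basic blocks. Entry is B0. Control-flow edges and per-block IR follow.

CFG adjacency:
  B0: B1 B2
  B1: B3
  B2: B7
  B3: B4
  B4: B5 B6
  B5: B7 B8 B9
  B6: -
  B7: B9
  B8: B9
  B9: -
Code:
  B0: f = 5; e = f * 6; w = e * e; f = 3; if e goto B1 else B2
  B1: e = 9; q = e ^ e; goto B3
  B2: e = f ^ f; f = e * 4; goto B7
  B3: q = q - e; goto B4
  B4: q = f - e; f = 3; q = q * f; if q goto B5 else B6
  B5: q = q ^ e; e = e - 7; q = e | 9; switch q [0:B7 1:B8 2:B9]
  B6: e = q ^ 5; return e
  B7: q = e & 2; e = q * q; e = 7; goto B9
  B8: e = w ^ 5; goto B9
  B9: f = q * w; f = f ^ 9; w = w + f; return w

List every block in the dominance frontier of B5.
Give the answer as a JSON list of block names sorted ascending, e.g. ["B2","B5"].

idom tree: B1←B0 B2←B0 B3←B1 B4←B3 B5←B4 B6←B4 B7←B0 B8←B5 B9←B0
Dom∩ at merges:
  B7: preds {B2,B5}: {B0,B2} ∩ {B0,B1,B3,B4,B5} = {B0}; idom=B0
  B9: preds {B5,B7,B8}: {B0,B1,B3,B4,B5} ∩ {B0,B7} ∩ {B0,B1,B3,B4,B5,B8} = {B0}; idom=B0

DF walk-up:
  B7←B2: walk B2 to B0
  B7←B5: walk B5→B4→B3→B1 to B0
  B9←B5: walk B5→B4→B3→B1 to B0
  B9←B7: walk B7 to B0
  B9←B8: walk B8→B5→B4→B3→B1 to B0
  B0: DF=∅
  B1: DF={B7,B9}
  B2: DF={B7}
  B3: DF={B7,B9}
  B4: DF={B7,B9}
  B5: DF={B7,B9}
  B6: DF=∅
  B7: DF={B9}
  B8: DF={B9}
  B9: DF=∅

DF(B5) = ["B7", "B9"]

Answer: ["B7", "B9"]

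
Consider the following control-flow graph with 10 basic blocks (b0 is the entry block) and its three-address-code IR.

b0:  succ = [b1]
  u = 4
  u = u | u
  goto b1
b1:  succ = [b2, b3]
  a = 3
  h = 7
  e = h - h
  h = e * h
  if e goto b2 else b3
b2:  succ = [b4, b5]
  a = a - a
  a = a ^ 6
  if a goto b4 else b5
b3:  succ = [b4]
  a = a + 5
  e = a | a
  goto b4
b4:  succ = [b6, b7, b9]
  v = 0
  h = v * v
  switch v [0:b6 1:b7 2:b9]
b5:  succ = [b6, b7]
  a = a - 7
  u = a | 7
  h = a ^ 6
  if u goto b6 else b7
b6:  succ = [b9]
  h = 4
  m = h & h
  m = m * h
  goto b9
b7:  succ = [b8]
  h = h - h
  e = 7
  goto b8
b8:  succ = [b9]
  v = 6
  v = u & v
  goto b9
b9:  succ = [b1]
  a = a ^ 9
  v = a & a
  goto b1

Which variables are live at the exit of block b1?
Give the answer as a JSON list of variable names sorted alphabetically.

Answer: ["a", "u"]

Analysis:
Per-block:
  b0 def {u} use ∅
  b1 def {a,e,h} use ∅
  b2 def {a} use {a}
  b3 def {a,e} use {a}
  b4 def {h,v} use ∅
  b5 def {a,h,u} use {a}
  b6 def {h,m} use ∅
  b7 def {e,h} use {h}
  b8 def {v} use {u}
  b9 def {a,v} use {a}

Live sets:
  b0 li=∅ lo={u}
  b1 li={u} lo={a,u}
  b2 li={a,u} lo={a,u}
  b3 li={a,u} lo={a,u}
  b4 li={a,u} lo={a,h,u}
  b5 li={a} lo={a,h,u}
  b6 li={a,u} lo={a,u}
  b7 li={a,h,u} lo={a,u}
  b8 li={a,u} lo={a,u}
  b9 li={a,u} lo={u}

live-out(b1) = ["a", "u"]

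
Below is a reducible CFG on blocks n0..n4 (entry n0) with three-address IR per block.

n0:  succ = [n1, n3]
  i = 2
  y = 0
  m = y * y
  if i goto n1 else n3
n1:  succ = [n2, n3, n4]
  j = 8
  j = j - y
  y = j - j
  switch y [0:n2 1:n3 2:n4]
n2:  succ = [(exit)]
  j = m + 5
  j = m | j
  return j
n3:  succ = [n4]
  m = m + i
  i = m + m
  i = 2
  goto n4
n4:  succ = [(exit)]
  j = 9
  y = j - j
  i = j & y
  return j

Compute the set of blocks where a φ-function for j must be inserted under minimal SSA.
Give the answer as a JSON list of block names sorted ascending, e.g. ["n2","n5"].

idom tree: n1←n0 n2←n1 n3←n0 n4←n0
Join-block Dom:
  n3: preds {n0,n1}: {n0} ∩ {n0,n1} = {n0}; idom=n0
  n4: preds {n1,n3}: {n0,n1} ∩ {n0,n3} = {n0}; idom=n0

DF derivation:
  n3←n0: walk · to n0
  n3←n1: walk n1 to n0
  n4←n1: walk n1 to n0
  n4←n3: walk n3 to n0
  n0 → ∅
  n1 → {n3,n4}
  n2 → ∅
  n3 → {n4}
  n4 → ∅

φ for j: defs {n1,n2,n4}
  DF⁺ = {n3,n4}

Answer: ["n3", "n4"]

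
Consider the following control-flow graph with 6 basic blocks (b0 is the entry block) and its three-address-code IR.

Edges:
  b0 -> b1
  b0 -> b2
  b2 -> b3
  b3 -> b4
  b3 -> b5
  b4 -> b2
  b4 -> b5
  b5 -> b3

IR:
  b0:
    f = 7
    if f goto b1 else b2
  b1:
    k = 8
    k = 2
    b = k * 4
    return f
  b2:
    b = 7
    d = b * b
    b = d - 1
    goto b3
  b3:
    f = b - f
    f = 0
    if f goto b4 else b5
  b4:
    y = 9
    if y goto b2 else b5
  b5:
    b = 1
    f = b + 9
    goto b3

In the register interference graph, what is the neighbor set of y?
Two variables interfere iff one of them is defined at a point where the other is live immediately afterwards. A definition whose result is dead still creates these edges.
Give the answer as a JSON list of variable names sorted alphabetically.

Per-block:
  b0 def {f} use ∅
  b1 def {b,k} use {f}
  b2 def {b,d} use ∅
  b3 def {f} use {b,f}
  b4 def {y} use ∅
  b5 def {b,f} use ∅

Liveness:
  live b0: ∅→{f}
  live b1: {f}→∅
  live b2: {f}→{b,f}
  live b3: {b,f}→{f}
  live b4: {f}→{f}
  live b5: ∅→{b,f}

Interference:
  b↔{f}
  d↔{f}
  f↔{b,d,k,y}
  k↔{f}
  y↔{f}

N(y) = ["f"]

Answer: ["f"]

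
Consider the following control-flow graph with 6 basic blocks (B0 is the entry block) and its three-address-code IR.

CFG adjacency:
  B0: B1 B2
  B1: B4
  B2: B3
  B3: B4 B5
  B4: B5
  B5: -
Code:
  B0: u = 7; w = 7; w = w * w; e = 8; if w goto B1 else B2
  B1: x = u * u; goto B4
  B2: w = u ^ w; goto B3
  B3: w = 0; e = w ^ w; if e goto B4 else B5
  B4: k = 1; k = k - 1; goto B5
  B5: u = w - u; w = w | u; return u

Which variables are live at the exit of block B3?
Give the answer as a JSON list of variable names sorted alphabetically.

Answer: ["u", "w"]

Analysis:
def/use:
  B0: def={e,u,w} ue=∅
  B1: def={x} ue={u}
  B2: def={w} ue={u,w}
  B3: def={e,w} ue=∅
  B4: def={k} ue=∅
  B5: def={u,w} ue={u,w}

Liveness:
  live B0: ∅→{u,w}
  live B1: {u,w}→{u,w}
  live B2: {u,w}→{u}
  live B3: {u}→{u,w}
  live B4: {u,w}→{u,w}
  live B5: {u,w}→∅

live-out(B3) = ["u", "w"]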